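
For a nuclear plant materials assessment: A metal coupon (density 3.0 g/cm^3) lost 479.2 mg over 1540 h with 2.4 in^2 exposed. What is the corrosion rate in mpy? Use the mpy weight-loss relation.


Apply the mpy weight-loss relation: CR = 534 * W / (D * A * T)
Numerator: 534 * 479.2 = 255892.8
Denominator: 3.0 * 2.4 * 1540 = 11088.0
CR = 255892.8 / 11088.0 = 23.078 mpy

23.078 mpy


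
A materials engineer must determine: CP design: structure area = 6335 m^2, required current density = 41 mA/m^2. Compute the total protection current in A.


I = area * current density, then convert mA → A (÷1000)
I = 6335 * 41 / 1000 = 259.74 A

259.74 A


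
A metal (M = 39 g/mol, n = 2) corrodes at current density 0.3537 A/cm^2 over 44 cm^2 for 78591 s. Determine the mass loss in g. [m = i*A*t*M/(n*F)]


Apply Faraday's law: m = i*A*t*M / (n*F)
Total charge passed Q = i*A*t = 0.3537*44*78591 = 1223096.0148 C
m = Q*M/(n*F) = 1223096.0148*39/(2*96485) = 247.193 g

247.193 g


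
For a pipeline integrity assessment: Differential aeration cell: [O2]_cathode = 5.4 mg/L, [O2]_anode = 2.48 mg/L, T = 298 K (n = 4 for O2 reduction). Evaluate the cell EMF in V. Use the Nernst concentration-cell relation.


Apply the Nernst concentration-cell relation: E = (RT/nF)*ln(C_cathode/C_anode)
RT/nF = 8.314*298/(4*96485) = 0.00641958 V
ln(5.4/2.48) = 0.77814
E = 0.00641958 * 0.77814 = 0.005 V

0.005 V


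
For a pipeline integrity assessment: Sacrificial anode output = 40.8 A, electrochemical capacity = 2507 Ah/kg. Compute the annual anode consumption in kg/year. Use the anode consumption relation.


Annual consumption = current * hours per year / capacity
Rate = 40.8 * 8760 / 2507 = 142.6 kg/year

142.6 kg/year


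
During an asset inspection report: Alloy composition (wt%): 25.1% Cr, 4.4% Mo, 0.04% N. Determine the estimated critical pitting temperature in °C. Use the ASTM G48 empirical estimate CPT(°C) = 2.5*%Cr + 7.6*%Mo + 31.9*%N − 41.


Apply the ASTM G48 empirical CPT estimate: CPT(°C) = 2.5*%Cr + 7.6*%Mo + 31.9*%N − 41
2.5*25.1 = 62.75; 7.6*4.4 = 33.44; 31.9*0.04 = 1.276
CPT = 62.75 + 33.44 + 1.276 − 41 = 56.466 °C
Rounded to 0.1 °C: CPT ≈ 56.5 °C

56.5 °C


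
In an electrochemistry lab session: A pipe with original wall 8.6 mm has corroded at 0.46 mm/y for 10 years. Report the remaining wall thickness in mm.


Remaining wall = original − CR × time
t = 8.6 − 0.46*10 = 8.6 − 4.6 = 4.0 mm

4.0 mm


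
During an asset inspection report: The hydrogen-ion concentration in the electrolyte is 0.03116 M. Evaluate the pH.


pH = −log10[H+]
pH = −log10(0.03116) = 1.51

1.51


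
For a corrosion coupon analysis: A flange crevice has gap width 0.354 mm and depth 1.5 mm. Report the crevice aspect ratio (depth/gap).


Aspect ratio = depth / gap
Ratio = 1.5 / 0.354 = 4.2

4.2


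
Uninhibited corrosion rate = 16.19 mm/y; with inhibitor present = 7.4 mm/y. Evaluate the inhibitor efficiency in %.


Apply the inhibitor-efficiency definition: IE = (CR_blank − CR_inh)/CR_blank × 100
IE = (16.19 − 7.4) / 16.19 × 100
IE = 8.79 / 16.19 × 100 = 54.3 %

54.3 %


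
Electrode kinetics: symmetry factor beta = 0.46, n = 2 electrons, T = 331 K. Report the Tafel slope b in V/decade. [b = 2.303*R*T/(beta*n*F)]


Apply the Tafel slope relation: b = 2.303*R*T/(beta*n*F)
Numerator: 2.303 * 8.314 * 331 = 6337.7
Denominator: 0.46 * 2 * 96485 = 88766.2
b = 6337.7 / 88766.2 = 0.0714 V/decade

0.0714 V/decade


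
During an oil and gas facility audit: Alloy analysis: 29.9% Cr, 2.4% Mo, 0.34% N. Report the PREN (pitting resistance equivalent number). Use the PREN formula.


Apply the PREN formula: PREN = Cr + 3.3*Mo + 16*N
PREN = 29.9 + 3.3*2.4 + 16*0.34
PREN = 29.9 + 7.92 + 5.44 = 43.26

43.26


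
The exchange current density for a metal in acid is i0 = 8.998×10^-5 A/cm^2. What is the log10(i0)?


i0 = 8.998×10^-5 A/cm^2
log10(i0) = -4.046

-4.046


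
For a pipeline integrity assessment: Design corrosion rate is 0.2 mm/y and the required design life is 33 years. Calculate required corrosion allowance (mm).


Corrosion allowance = CR × design life
CA = 0.2 * 33 = 6.6 mm

6.6 mm


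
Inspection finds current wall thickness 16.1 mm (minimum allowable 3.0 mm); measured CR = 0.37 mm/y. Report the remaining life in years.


Apply the remaining-life relation: RL = (t_current − t_min) / CR
RL = (16.1 − 3.0) / 0.37 = 13.1 / 0.37 = 35.4 years

35.4 years


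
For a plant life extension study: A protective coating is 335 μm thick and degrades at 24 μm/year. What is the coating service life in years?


Service life = thickness / degradation rate
Life = 335 / 24 = 14.0 years

14.0 years


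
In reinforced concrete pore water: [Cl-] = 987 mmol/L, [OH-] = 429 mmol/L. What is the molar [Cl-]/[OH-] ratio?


Threshold parameter = [Cl-] / [OH-] (molar basis; both in mmol/L, so units cancel)
Ratio = 987 / 429 = 2.3

2.3


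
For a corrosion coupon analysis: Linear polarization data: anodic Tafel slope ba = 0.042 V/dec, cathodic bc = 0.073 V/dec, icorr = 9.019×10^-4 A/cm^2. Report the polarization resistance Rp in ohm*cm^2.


Apply the Stern-Geary equation: Rp = ba*bc / (2.303*icorr*(ba+bc))
ba*bc = 0.042*0.073 = 0.003066
ba+bc = 0.115; 2.303*icorr*(ba+bc) = 2.303*9.019×10^-4*0.115 = 2.3886371×10^-4
Rp = 0.003066 / 2.3886371×10^-4 = 12.84 ohm*cm^2

12.84 ohm*cm^2


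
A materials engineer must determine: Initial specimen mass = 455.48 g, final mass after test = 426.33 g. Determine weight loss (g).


Weight loss = initial − final
WL = 455.48 − 426.33 = 29.15 g

29.15 g


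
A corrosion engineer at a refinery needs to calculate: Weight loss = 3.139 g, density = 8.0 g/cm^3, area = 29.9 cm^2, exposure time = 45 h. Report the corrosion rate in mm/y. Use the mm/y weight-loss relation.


Apply the mm/y weight-loss relation: CR = 87600 * W / (D * A * T)
Numerator: 87600 * 3.139 = 274976.4
Denominator: 8.0 * 29.9 * 45 = 10764.0
CR = 274976.4 / 10764.0 = 25.545931 mm/y

25.545931 mm/y


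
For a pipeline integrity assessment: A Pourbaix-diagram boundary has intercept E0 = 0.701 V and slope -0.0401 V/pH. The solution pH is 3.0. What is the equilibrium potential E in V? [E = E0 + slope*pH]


Apply the Pourbaix line equation: E = E0 + slope*pH
E = 0.701 + (-0.0401)*3.0 = 0.701 + (-0.1203) = 0.5807 V
Rounded to 3 decimal places: E = 0.581 V

0.581 V


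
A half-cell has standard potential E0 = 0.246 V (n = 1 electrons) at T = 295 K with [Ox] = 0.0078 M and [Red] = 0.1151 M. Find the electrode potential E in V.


Apply the Nernst equation: E = E0 + (RT/nF)*ln([Ox]/[Red])
Step 1: RT/nF = 8.314*295/(1*96485) = 0.02541981 V
Step 2: [Ox]/[Red] = 0.0078/0.1151 = 0.067767
Step 3: ln(0.067767) = -2.69168
Step 4: correction = 0.02541981 * -2.69168 = -0.068 V
E = 0.246 + -0.068 = 0.178 V

0.178 V


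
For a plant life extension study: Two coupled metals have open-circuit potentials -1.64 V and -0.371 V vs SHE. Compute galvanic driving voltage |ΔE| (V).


Driving voltage is the absolute potential difference.
|ΔE| = |-1.64 − (-0.371)| = 1.269 V

1.269 V


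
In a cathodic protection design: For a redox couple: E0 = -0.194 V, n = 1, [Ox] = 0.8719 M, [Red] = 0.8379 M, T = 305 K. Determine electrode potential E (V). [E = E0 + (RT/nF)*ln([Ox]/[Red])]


Apply the Nernst equation: E = E0 + (RT/nF)*ln([Ox]/[Red])
Step 1: RT/nF = 8.314*305/(1*96485) = 0.02628149 V
Step 2: [Ox]/[Red] = 0.8719/0.8379 = 1.040578
Step 3: ln(1.040578) = 0.039776
Step 4: correction = 0.02628149 * 0.039776 = 0.001 V
E = -0.194 + 0.001 = -0.193 V

-0.193 V


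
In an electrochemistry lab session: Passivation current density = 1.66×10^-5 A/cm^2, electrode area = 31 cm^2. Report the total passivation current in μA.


I = i_pass * A, then convert A → μA (×10^6)
I = 1.66×10^-5 * 31 * 10^6 = 514.6 μA

514.6 μA


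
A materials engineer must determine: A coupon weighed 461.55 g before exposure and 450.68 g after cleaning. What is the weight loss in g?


Weight loss = initial − final
WL = 461.55 − 450.68 = 10.87 g

10.87 g


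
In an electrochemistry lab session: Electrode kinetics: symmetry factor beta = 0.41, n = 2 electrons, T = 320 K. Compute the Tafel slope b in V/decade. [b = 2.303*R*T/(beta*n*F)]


Apply the Tafel slope relation: b = 2.303*R*T/(beta*n*F)
Numerator: 2.303 * 8.314 * 320 = 6127.09
Denominator: 0.41 * 2 * 96485 = 79117.7
b = 6127.09 / 79117.7 = 0.0774 V/decade

0.0774 V/decade


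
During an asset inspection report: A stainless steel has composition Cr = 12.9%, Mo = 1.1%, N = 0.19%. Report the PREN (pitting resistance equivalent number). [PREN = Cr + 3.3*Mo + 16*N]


Apply the PREN formula: PREN = Cr + 3.3*Mo + 16*N
PREN = 12.9 + 3.3*1.1 + 16*0.19
PREN = 12.9 + 3.63 + 3.04 = 19.57

19.57


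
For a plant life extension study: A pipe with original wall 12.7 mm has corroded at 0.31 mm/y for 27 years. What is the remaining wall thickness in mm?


Remaining wall = original − CR × time
t = 12.7 − 0.31*27 = 12.7 − 8.37 = 4.33 mm

4.33 mm


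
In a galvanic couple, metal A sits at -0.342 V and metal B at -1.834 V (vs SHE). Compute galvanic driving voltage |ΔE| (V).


Driving voltage is the absolute potential difference.
|ΔE| = |-0.342 − (-1.834)| = 1.492 V

1.492 V


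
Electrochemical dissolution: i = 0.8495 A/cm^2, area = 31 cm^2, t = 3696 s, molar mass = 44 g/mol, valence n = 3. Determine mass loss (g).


Apply Faraday's law: m = i*A*t*M / (n*F)
Total charge passed Q = i*A*t = 0.8495*31*3696 = 97332.312 C
m = Q*M/(n*F) = 97332.312*44/(3*96485) = 14.79547 g

14.79547 g


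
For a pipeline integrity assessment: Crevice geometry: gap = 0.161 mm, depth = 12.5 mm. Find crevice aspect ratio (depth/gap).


Aspect ratio = depth / gap
Ratio = 12.5 / 0.161 = 77.6

77.6


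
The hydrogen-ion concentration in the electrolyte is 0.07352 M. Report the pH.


pH = −log10[H+]
pH = −log10(0.07352) = 1.13

1.13


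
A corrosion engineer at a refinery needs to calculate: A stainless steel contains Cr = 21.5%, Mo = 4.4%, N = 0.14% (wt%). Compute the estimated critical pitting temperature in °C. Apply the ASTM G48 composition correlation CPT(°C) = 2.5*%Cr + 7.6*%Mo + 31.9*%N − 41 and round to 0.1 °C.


Apply the ASTM G48 empirical CPT estimate: CPT(°C) = 2.5*%Cr + 7.6*%Mo + 31.9*%N − 41
2.5*21.5 = 53.75; 7.6*4.4 = 33.44; 31.9*0.14 = 4.466
CPT = 53.75 + 33.44 + 4.466 − 41 = 50.656 °C
Rounded to 0.1 °C: CPT ≈ 50.7 °C

50.7 °C


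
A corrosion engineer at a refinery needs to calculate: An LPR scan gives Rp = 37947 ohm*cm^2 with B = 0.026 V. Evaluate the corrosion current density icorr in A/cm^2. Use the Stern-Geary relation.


Apply the Stern-Geary relation: icorr = B / Rp
icorr = 0.026 / 37947 = 6.852×10^-7 A/cm^2

6.852×10^-7 A/cm^2


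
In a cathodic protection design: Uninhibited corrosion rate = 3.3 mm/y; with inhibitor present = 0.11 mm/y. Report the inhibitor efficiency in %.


Apply the inhibitor-efficiency definition: IE = (CR_blank − CR_inh)/CR_blank × 100
IE = (3.3 − 0.11) / 3.3 × 100
IE = 3.19 / 3.3 × 100 = 96.7 %

96.7 %


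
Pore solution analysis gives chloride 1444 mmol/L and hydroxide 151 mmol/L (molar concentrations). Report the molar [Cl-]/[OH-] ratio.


Threshold parameter = [Cl-] / [OH-] (molar basis; both in mmol/L, so units cancel)
Ratio = 1444 / 151 = 9.56

9.56


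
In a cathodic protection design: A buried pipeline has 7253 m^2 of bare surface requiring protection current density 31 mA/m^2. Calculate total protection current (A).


I = area * current density, then convert mA → A (÷1000)
I = 7253 * 31 / 1000 = 224.84 A

224.84 A


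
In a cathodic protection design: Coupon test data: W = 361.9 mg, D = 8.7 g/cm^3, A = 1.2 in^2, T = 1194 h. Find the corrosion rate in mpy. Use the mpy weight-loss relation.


Apply the mpy weight-loss relation: CR = 534 * W / (D * A * T)
Numerator: 534 * 361.9 = 193254.6
Denominator: 8.7 * 1.2 * 1194 = 12465.36
CR = 193254.6 / 12465.36 = 15.503 mpy

15.503 mpy


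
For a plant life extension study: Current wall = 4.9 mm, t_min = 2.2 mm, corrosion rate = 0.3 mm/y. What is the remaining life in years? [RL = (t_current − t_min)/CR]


Apply the remaining-life relation: RL = (t_current − t_min) / CR
RL = (4.9 − 2.2) / 0.3 = 2.7 / 0.3 = 9.0 years

9.0 years


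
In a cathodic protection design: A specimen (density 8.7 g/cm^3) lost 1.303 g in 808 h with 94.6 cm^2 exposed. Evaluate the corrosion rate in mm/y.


Apply the mm/y weight-loss relation: CR = 87600 * W / (D * A * T)
Numerator: 87600 * 1.303 = 114142.8
Denominator: 8.7 * 94.6 * 808 = 665000.16
CR = 114142.8 / 665000.16 = 0.1716 mm/y

0.1716 mm/y


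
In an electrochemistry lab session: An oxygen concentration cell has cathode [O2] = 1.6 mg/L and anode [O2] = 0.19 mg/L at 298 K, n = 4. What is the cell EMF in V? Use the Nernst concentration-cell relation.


Apply the Nernst concentration-cell relation: E = (RT/nF)*ln(C_cathode/C_anode)
RT/nF = 8.314*298/(4*96485) = 0.00641958 V
ln(1.6/0.19) = 2.13073
E = 0.00641958 * 2.13073 = 0.01368 V

0.01368 V


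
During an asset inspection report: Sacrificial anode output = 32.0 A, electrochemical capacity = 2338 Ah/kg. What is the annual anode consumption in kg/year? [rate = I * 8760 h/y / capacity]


Annual consumption = current * hours per year / capacity
Rate = 32.0 * 8760 / 2338 = 119.9 kg/year

119.9 kg/year


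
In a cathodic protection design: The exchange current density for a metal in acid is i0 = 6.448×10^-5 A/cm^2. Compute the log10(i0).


i0 = 6.448×10^-5 A/cm^2
log10(i0) = -4.191

-4.191


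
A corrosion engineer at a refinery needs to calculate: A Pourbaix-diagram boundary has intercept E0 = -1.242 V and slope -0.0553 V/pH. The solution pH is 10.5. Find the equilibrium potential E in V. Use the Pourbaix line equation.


Apply the Pourbaix line equation: E = E0 + slope*pH
E = -1.242 + (-0.0553)*10.5 = -1.242 + (-0.58065) = -1.82265 V
Rounded to 3 decimal places: E = -1.823 V

-1.823 V


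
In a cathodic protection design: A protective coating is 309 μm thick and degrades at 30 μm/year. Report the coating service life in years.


Service life = thickness / degradation rate
Life = 309 / 30 = 10.3 years

10.3 years


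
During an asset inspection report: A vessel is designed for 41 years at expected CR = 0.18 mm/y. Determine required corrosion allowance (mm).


Corrosion allowance = CR × design life
CA = 0.18 * 41 = 7.38 mm

7.38 mm


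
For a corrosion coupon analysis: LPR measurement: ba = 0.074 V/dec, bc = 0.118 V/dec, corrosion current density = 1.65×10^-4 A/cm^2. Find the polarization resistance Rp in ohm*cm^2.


Apply the Stern-Geary equation: Rp = ba*bc / (2.303*icorr*(ba+bc))
ba*bc = 0.074*0.118 = 0.008732
ba+bc = 0.192; 2.303*icorr*(ba+bc) = 2.303*1.65×10^-4*0.192 = 7.295904×10^-5
Rp = 0.008732 / 7.295904×10^-5 = 119.68 ohm*cm^2

119.68 ohm*cm^2


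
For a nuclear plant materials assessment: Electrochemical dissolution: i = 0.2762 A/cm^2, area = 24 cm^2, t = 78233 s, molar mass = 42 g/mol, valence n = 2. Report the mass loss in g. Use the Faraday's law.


Apply Faraday's law: m = i*A*t*M / (n*F)
Total charge passed Q = i*A*t = 0.2762*24*78233 = 518590.9104 C
m = Q*M/(n*F) = 518590.9104*42/(2*96485) = 112.872 g

112.872 g


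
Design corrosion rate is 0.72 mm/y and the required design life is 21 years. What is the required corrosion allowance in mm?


Corrosion allowance = CR × design life
CA = 0.72 * 21 = 15.12 mm

15.12 mm


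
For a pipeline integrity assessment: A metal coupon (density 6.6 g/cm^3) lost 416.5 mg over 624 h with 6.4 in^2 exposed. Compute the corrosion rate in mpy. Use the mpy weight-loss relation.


Apply the mpy weight-loss relation: CR = 534 * W / (D * A * T)
Numerator: 534 * 416.5 = 222411.0
Denominator: 6.6 * 6.4 * 624 = 26357.76
CR = 222411.0 / 26357.76 = 8.438 mpy

8.438 mpy


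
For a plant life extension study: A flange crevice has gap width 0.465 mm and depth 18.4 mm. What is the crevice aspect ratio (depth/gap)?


Aspect ratio = depth / gap
Ratio = 18.4 / 0.465 = 39.6

39.6


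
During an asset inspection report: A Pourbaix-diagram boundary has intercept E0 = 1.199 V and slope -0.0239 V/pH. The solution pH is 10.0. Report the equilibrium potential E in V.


Apply the Pourbaix line equation: E = E0 + slope*pH
E = 1.199 + (-0.0239)*10.0 = 1.199 + (-0.239) = 0.96 V
Rounded to 4 decimal places: E = 0.9600 V

0.9600 V


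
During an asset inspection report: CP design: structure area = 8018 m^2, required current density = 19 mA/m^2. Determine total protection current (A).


I = area * current density, then convert mA → A (÷1000)
I = 8018 * 19 / 1000 = 152.34 A

152.34 A


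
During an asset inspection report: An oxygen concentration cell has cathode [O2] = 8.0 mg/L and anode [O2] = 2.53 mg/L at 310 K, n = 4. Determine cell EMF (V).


Apply the Nernst concentration-cell relation: E = (RT/nF)*ln(C_cathode/C_anode)
RT/nF = 8.314*310/(4*96485) = 0.00667808 V
ln(8.0/2.53) = 1.15122
E = 0.00667808 * 1.15122 = 0.00769 V

0.00769 V


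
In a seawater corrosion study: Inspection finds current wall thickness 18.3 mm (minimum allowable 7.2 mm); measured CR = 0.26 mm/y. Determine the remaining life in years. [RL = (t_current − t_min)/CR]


Apply the remaining-life relation: RL = (t_current − t_min) / CR
RL = (18.3 − 7.2) / 0.26 = 11.1 / 0.26 = 42.7 years

42.7 years


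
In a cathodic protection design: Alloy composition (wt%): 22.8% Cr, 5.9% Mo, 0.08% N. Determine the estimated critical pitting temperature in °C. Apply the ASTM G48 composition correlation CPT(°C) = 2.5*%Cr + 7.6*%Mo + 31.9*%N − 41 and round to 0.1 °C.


Apply the ASTM G48 empirical CPT estimate: CPT(°C) = 2.5*%Cr + 7.6*%Mo + 31.9*%N − 41
2.5*22.8 = 57; 7.6*5.9 = 44.84; 31.9*0.08 = 2.552
CPT = 57 + 44.84 + 2.552 − 41 = 63.392 °C
Rounded to 0.1 °C: CPT ≈ 63.4 °C

63.4 °C


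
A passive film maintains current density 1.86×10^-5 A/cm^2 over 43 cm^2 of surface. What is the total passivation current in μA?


I = i_pass * A, then convert A → μA (×10^6)
I = 1.86×10^-5 * 43 * 10^6 = 799.8 μA

799.8 μA


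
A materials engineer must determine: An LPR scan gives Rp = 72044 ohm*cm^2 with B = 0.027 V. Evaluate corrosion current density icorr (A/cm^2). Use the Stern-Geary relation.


Apply the Stern-Geary relation: icorr = B / Rp
icorr = 0.027 / 72044 = 3.748×10^-7 A/cm^2

3.748×10^-7 A/cm^2


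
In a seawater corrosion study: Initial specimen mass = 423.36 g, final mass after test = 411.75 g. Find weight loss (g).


Weight loss = initial − final
WL = 423.36 − 411.75 = 11.61 g

11.61 g


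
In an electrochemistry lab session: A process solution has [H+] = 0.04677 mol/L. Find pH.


pH = −log10[H+]
pH = −log10(0.04677) = 1.33

1.33


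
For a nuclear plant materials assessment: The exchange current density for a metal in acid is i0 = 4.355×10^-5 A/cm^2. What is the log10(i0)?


i0 = 4.355×10^-5 A/cm^2
log10(i0) = -4.361

-4.361


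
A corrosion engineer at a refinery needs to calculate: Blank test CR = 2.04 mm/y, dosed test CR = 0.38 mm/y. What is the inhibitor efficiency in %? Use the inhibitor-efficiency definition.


Apply the inhibitor-efficiency definition: IE = (CR_blank − CR_inh)/CR_blank × 100
IE = (2.04 − 0.38) / 2.04 × 100
IE = 1.66 / 2.04 × 100 = 81.4 %

81.4 %


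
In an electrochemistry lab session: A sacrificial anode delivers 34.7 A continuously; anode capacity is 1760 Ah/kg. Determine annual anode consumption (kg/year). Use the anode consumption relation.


Annual consumption = current * hours per year / capacity
Rate = 34.7 * 8760 / 1760 = 172.7 kg/year

172.7 kg/year


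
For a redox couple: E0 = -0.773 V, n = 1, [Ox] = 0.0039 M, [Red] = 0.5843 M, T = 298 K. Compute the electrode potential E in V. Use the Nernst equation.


Apply the Nernst equation: E = E0 + (RT/nF)*ln([Ox]/[Red])
Step 1: RT/nF = 8.314*298/(1*96485) = 0.02567831 V
Step 2: [Ox]/[Red] = 0.0039/0.5843 = 0.006675
Step 3: ln(0.006675) = -5.009386
Step 4: correction = 0.02567831 * -5.009386 = -0.129 V
E = -0.773 + -0.129 = -0.902 V

-0.902 V


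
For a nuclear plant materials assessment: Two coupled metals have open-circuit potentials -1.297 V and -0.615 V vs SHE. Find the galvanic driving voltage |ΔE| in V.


Driving voltage is the absolute potential difference.
|ΔE| = |-1.297 − (-0.615)| = 0.682 V

0.682 V


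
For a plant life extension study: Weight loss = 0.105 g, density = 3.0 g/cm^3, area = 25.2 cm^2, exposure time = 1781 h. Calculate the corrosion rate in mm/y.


Apply the mm/y weight-loss relation: CR = 87600 * W / (D * A * T)
Numerator: 87600 * 0.105 = 9198.0
Denominator: 3.0 * 25.2 * 1781 = 134643.6
CR = 9198.0 / 134643.6 = 0.068314 mm/y

0.068314 mm/y


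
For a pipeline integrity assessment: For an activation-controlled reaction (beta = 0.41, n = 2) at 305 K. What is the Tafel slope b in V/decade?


Apply the Tafel slope relation: b = 2.303*R*T/(beta*n*F)
Numerator: 2.303 * 8.314 * 305 = 5839.88
Denominator: 0.41 * 2 * 96485 = 79117.7
b = 5839.88 / 79117.7 = 0.0738 V/decade

0.0738 V/decade


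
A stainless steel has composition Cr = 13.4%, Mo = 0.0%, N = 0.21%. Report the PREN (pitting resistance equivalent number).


Apply the PREN formula: PREN = Cr + 3.3*Mo + 16*N
PREN = 13.4 + 3.3*0.0 + 16*0.21
PREN = 13.4 + 0.0 + 3.36 = 16.76

16.76


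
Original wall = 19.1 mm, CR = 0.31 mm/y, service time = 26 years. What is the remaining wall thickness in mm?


Remaining wall = original − CR × time
t = 19.1 − 0.31*26 = 19.1 − 8.06 = 11.04 mm

11.04 mm


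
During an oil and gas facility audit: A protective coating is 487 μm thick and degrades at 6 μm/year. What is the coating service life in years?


Service life = thickness / degradation rate
Life = 487 / 6 = 81.2 years

81.2 years


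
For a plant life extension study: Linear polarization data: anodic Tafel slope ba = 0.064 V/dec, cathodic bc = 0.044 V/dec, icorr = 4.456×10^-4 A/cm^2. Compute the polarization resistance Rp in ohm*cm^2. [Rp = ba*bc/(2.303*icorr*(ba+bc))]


Apply the Stern-Geary equation: Rp = ba*bc / (2.303*icorr*(ba+bc))
ba*bc = 0.064*0.044 = 0.002816
ba+bc = 0.108; 2.303*icorr*(ba+bc) = 2.303*4.456×10^-4*0.108 = 1.1083141×10^-4
Rp = 0.002816 / 1.1083141×10^-4 = 25.4 ohm*cm^2

25.4 ohm*cm^2


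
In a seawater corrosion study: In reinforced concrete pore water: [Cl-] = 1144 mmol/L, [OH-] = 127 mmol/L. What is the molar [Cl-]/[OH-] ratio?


Threshold parameter = [Cl-] / [OH-] (molar basis; both in mmol/L, so units cancel)
Ratio = 1144 / 127 = 9.01

9.01


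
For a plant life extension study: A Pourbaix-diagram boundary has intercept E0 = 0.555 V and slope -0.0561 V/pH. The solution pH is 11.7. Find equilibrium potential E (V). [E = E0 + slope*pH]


Apply the Pourbaix line equation: E = E0 + slope*pH
E = 0.555 + (-0.0561)*11.7 = 0.555 + (-0.65637) = -0.10137 V
Rounded to 3 decimal places: E = -0.101 V

-0.101 V


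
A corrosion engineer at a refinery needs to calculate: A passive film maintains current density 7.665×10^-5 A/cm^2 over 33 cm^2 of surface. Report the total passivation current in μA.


I = i_pass * A, then convert A → μA (×10^6)
I = 7.665×10^-5 * 33 * 10^6 = 2529.45 μA

2529.45 μA


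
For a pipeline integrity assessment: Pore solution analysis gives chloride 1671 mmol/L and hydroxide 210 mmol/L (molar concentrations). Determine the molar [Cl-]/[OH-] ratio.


Threshold parameter = [Cl-] / [OH-] (molar basis; both in mmol/L, so units cancel)
Ratio = 1671 / 210 = 7.96

7.96


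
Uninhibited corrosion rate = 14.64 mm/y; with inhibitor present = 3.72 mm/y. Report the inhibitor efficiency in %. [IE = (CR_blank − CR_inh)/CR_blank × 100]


Apply the inhibitor-efficiency definition: IE = (CR_blank − CR_inh)/CR_blank × 100
IE = (14.64 − 3.72) / 14.64 × 100
IE = 10.92 / 14.64 × 100 = 74.6 %

74.6 %


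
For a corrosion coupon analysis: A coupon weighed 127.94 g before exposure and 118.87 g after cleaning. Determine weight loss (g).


Weight loss = initial − final
WL = 127.94 − 118.87 = 9.07 g

9.07 g


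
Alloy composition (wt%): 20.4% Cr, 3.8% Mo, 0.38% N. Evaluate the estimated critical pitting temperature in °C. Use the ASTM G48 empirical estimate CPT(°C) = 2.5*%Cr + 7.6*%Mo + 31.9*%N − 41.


Apply the ASTM G48 empirical CPT estimate: CPT(°C) = 2.5*%Cr + 7.6*%Mo + 31.9*%N − 41
2.5*20.4 = 51; 7.6*3.8 = 28.88; 31.9*0.38 = 12.122
CPT = 51 + 28.88 + 12.122 − 41 = 51.002 °C
Rounded to 0.1 °C: CPT ≈ 51.0 °C

51.0 °C


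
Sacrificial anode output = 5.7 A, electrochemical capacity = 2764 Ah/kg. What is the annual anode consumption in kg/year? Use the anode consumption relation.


Annual consumption = current * hours per year / capacity
Rate = 5.7 * 8760 / 2764 = 18.1 kg/year

18.1 kg/year


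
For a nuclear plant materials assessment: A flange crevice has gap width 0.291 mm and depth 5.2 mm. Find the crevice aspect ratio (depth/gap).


Aspect ratio = depth / gap
Ratio = 5.2 / 0.291 = 17.9

17.9


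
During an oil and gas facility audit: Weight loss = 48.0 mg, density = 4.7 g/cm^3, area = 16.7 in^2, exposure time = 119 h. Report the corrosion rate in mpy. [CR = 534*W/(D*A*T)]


Apply the mpy weight-loss relation: CR = 534 * W / (D * A * T)
Numerator: 534 * 48.0 = 25632.0
Denominator: 4.7 * 16.7 * 119 = 9340.31
CR = 25632.0 / 9340.31 = 2.744 mpy

2.744 mpy


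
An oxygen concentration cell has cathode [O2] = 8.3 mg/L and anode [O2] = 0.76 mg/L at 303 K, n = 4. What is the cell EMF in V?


Apply the Nernst concentration-cell relation: E = (RT/nF)*ln(C_cathode/C_anode)
RT/nF = 8.314*303/(4*96485) = 0.00652729 V
ln(8.3/0.76) = 2.39069
E = 0.00652729 * 2.39069 = 0.0156 V

0.0156 V


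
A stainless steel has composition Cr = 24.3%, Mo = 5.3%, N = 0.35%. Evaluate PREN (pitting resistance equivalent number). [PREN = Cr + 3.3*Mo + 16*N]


Apply the PREN formula: PREN = Cr + 3.3*Mo + 16*N
PREN = 24.3 + 3.3*5.3 + 16*0.35
PREN = 24.3 + 17.49 + 5.6 = 47.39

47.39


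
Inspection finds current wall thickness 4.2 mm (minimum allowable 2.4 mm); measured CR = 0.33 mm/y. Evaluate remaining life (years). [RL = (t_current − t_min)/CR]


Apply the remaining-life relation: RL = (t_current − t_min) / CR
RL = (4.2 − 2.4) / 0.33 = 1.8 / 0.33 = 5.5 years

5.5 years


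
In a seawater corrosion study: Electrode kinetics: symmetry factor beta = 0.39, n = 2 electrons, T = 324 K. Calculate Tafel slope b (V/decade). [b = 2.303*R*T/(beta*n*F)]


Apply the Tafel slope relation: b = 2.303*R*T/(beta*n*F)
Numerator: 2.303 * 8.314 * 324 = 6203.67
Denominator: 0.39 * 2 * 96485 = 75258.3
b = 6203.67 / 75258.3 = 0.082 V/decade

0.082 V/decade


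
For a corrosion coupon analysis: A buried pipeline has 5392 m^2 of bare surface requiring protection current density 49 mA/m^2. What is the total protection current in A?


I = area * current density, then convert mA → A (÷1000)
I = 5392 * 49 / 1000 = 264.21 A

264.21 A


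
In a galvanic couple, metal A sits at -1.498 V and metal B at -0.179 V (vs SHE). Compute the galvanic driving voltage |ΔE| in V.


Driving voltage is the absolute potential difference.
|ΔE| = |-1.498 − (-0.179)| = 1.319 V

1.319 V


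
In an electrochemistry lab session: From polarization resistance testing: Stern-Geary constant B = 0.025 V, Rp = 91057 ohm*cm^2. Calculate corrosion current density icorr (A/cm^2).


Apply the Stern-Geary relation: icorr = B / Rp
icorr = 0.025 / 91057 = 2.746×10^-7 A/cm^2

2.746×10^-7 A/cm^2


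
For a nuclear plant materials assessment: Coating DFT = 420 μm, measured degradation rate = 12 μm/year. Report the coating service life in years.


Service life = thickness / degradation rate
Life = 420 / 12 = 35.0 years

35.0 years


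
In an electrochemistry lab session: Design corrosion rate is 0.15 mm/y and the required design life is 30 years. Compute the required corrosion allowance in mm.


Corrosion allowance = CR × design life
CA = 0.15 * 30 = 4.5 mm

4.5 mm


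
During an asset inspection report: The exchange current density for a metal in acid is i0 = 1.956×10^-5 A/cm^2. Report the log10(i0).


i0 = 1.956×10^-5 A/cm^2
log10(i0) = -4.709

-4.709


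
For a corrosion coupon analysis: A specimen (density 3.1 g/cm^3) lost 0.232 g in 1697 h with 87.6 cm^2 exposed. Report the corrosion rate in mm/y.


Apply the mm/y weight-loss relation: CR = 87600 * W / (D * A * T)
Numerator: 87600 * 0.232 = 20323.2
Denominator: 3.1 * 87.6 * 1697 = 460837.32
CR = 20323.2 / 460837.32 = 0.044101 mm/y

0.044101 mm/y


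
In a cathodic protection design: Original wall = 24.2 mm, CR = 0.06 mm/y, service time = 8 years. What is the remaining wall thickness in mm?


Remaining wall = original − CR × time
t = 24.2 − 0.06*8 = 24.2 − 0.48 = 23.72 mm

23.72 mm


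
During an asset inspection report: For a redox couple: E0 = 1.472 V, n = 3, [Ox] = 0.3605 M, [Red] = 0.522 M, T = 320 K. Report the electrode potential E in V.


Apply the Nernst equation: E = E0 + (RT/nF)*ln([Ox]/[Red])
Step 1: RT/nF = 8.314*320/(3*96485) = 0.00919134 V
Step 2: [Ox]/[Red] = 0.3605/0.522 = 0.690613
Step 3: ln(0.690613) = -0.370176
Step 4: correction = 0.00919134 * -0.370176 = -0.0034 V
E = 1.472 + -0.0034 = 1.4686 V

1.4686 V


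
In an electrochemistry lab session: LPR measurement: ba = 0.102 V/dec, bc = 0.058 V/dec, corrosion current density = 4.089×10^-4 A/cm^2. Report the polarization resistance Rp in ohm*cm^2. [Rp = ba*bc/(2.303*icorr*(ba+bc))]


Apply the Stern-Geary equation: Rp = ba*bc / (2.303*icorr*(ba+bc))
ba*bc = 0.102*0.058 = 0.005916
ba+bc = 0.16; 2.303*icorr*(ba+bc) = 2.303*4.089×10^-4*0.16 = 1.5067147×10^-4
Rp = 0.005916 / 1.5067147×10^-4 = 39.3 ohm*cm^2

39.3 ohm*cm^2


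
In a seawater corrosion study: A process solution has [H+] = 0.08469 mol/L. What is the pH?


pH = −log10[H+]
pH = −log10(0.08469) = 1.07

1.07


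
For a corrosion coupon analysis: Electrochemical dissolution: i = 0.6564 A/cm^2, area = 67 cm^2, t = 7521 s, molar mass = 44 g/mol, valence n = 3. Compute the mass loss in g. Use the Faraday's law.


Apply Faraday's law: m = i*A*t*M / (n*F)
Total charge passed Q = i*A*t = 0.6564*67*7521 = 330764.5548 C
m = Q*M/(n*F) = 330764.5548*44/(3*96485) = 50.27946 g

50.27946 g


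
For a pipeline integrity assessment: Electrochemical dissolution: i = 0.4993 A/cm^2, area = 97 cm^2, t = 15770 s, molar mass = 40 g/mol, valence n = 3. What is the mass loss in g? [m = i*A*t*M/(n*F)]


Apply Faraday's law: m = i*A*t*M / (n*F)
Total charge passed Q = i*A*t = 0.4993*97*15770 = 763774.217 C
m = Q*M/(n*F) = 763774.217*40/(3*96485) = 105.547 g

105.547 g


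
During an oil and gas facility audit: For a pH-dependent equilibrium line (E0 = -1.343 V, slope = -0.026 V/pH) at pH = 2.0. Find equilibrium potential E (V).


Apply the Pourbaix line equation: E = E0 + slope*pH
E = -1.343 + (-0.026)*2.0 = -1.343 + (-0.052) = -1.395 V
Rounded to 3 decimal places: E = -1.395 V

-1.395 V


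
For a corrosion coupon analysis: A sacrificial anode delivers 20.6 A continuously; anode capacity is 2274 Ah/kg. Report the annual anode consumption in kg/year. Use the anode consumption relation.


Annual consumption = current * hours per year / capacity
Rate = 20.6 * 8760 / 2274 = 79.4 kg/year

79.4 kg/year


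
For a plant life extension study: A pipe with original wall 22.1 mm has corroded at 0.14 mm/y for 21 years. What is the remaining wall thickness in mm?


Remaining wall = original − CR × time
t = 22.1 − 0.14*21 = 22.1 − 2.94 = 19.16 mm

19.16 mm


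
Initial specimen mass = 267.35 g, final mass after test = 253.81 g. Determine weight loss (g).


Weight loss = initial − final
WL = 267.35 − 253.81 = 13.54 g

13.54 g


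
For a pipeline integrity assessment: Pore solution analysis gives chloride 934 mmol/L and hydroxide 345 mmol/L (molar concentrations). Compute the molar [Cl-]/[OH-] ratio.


Threshold parameter = [Cl-] / [OH-] (molar basis; both in mmol/L, so units cancel)
Ratio = 934 / 345 = 2.71

2.71


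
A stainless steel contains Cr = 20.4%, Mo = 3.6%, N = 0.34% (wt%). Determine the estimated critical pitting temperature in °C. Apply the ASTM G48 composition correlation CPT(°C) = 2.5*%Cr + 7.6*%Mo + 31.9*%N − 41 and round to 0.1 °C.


Apply the ASTM G48 empirical CPT estimate: CPT(°C) = 2.5*%Cr + 7.6*%Mo + 31.9*%N − 41
2.5*20.4 = 51; 7.6*3.6 = 27.36; 31.9*0.34 = 10.846
CPT = 51 + 27.36 + 10.846 − 41 = 48.206 °C
Rounded to 0.1 °C: CPT ≈ 48.2 °C

48.2 °C


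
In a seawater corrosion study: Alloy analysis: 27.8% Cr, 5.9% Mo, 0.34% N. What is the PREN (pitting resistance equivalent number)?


Apply the PREN formula: PREN = Cr + 3.3*Mo + 16*N
PREN = 27.8 + 3.3*5.9 + 16*0.34
PREN = 27.8 + 19.47 + 5.44 = 52.71

52.71


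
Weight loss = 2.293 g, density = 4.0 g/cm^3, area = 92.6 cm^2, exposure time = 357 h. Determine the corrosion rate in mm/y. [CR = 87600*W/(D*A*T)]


Apply the mm/y weight-loss relation: CR = 87600 * W / (D * A * T)
Numerator: 87600 * 2.293 = 200866.8
Denominator: 4.0 * 92.6 * 357 = 132232.8
CR = 200866.8 / 132232.8 = 1.519039 mm/y

1.519039 mm/y


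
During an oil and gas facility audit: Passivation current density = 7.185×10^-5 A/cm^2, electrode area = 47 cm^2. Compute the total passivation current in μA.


I = i_pass * A, then convert A → μA (×10^6)
I = 7.185×10^-5 * 47 * 10^6 = 3376.95 μA

3376.95 μA


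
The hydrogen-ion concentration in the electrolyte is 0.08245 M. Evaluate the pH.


pH = −log10[H+]
pH = −log10(0.08245) = 1.08

1.08


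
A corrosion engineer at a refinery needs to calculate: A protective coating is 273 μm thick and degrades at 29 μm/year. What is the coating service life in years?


Service life = thickness / degradation rate
Life = 273 / 29 = 9.4 years

9.4 years


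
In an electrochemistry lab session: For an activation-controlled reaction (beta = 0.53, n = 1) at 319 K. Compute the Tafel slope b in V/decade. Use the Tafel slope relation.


Apply the Tafel slope relation: b = 2.303*R*T/(beta*n*F)
Numerator: 2.303 * 8.314 * 319 = 6107.94
Denominator: 0.53 * 1 * 96485 = 51137.05
b = 6107.94 / 51137.05 = 0.1194 V/decade

0.1194 V/decade


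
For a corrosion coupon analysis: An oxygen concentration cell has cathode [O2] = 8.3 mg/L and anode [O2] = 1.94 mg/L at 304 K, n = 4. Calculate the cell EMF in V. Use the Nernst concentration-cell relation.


Apply the Nernst concentration-cell relation: E = (RT/nF)*ln(C_cathode/C_anode)
RT/nF = 8.314*304/(4*96485) = 0.00654883 V
ln(8.3/1.94) = 1.45357
E = 0.00654883 * 1.45357 = 0.00952 V

0.00952 V


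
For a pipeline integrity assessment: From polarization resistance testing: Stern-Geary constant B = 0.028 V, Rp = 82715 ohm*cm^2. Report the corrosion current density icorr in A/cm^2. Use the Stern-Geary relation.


Apply the Stern-Geary relation: icorr = B / Rp
icorr = 0.028 / 82715 = 3.385×10^-7 A/cm^2

3.385×10^-7 A/cm^2


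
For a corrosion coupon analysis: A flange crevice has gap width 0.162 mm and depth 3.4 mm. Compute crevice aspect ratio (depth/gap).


Aspect ratio = depth / gap
Ratio = 3.4 / 0.162 = 21.0

21.0


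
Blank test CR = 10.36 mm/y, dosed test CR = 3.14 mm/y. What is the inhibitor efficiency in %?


Apply the inhibitor-efficiency definition: IE = (CR_blank − CR_inh)/CR_blank × 100
IE = (10.36 − 3.14) / 10.36 × 100
IE = 7.22 / 10.36 × 100 = 69.7 %

69.7 %


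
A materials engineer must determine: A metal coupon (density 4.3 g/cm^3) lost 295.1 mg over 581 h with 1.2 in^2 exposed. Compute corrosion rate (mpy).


Apply the mpy weight-loss relation: CR = 534 * W / (D * A * T)
Numerator: 534 * 295.1 = 157583.4
Denominator: 4.3 * 1.2 * 581 = 2997.96
CR = 157583.4 / 2997.96 = 52.56354 mpy

52.56354 mpy


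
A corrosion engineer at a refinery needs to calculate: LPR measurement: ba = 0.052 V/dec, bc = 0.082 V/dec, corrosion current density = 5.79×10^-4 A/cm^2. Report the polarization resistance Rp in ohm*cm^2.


Apply the Stern-Geary equation: Rp = ba*bc / (2.303*icorr*(ba+bc))
ba*bc = 0.052*0.082 = 0.004264
ba+bc = 0.134; 2.303*icorr*(ba+bc) = 2.303*5.79×10^-4*0.134 = 1.7868056×10^-4
Rp = 0.004264 / 1.7868056×10^-4 = 23.86 ohm*cm^2

23.86 ohm*cm^2


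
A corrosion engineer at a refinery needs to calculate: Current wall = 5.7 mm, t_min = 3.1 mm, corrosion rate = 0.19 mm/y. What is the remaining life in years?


Apply the remaining-life relation: RL = (t_current − t_min) / CR
RL = (5.7 − 3.1) / 0.19 = 2.6 / 0.19 = 13.7 years

13.7 years


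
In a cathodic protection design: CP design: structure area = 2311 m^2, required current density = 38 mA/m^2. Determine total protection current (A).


I = area * current density, then convert mA → A (÷1000)
I = 2311 * 38 / 1000 = 87.82 A

87.82 A


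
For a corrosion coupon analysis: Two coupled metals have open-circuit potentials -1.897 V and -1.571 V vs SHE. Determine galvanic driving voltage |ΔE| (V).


Driving voltage is the absolute potential difference.
|ΔE| = |-1.897 − (-1.571)| = 0.326 V

0.326 V


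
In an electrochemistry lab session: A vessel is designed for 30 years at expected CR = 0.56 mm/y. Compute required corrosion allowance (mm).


Corrosion allowance = CR × design life
CA = 0.56 * 30 = 16.8 mm

16.8 mm


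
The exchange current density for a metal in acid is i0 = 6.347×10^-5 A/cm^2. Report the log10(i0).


i0 = 6.347×10^-5 A/cm^2
log10(i0) = -4.197

-4.197


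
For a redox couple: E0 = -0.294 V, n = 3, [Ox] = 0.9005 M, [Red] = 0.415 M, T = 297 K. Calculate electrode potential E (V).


Apply the Nernst equation: E = E0 + (RT/nF)*ln([Ox]/[Red])
Step 1: RT/nF = 8.314*297/(3*96485) = 0.00853071 V
Step 2: [Ox]/[Red] = 0.9005/0.415 = 2.16988
Step 3: ln(2.16988) = 0.774672
Step 4: correction = 0.00853071 * 0.774672 = 0.007 V
E = -0.294 + 0.007 = -0.287 V

-0.287 V


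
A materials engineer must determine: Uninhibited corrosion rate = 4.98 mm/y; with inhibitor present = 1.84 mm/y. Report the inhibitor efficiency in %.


Apply the inhibitor-efficiency definition: IE = (CR_blank − CR_inh)/CR_blank × 100
IE = (4.98 − 1.84) / 4.98 × 100
IE = 3.14 / 4.98 × 100 = 63.1 %

63.1 %


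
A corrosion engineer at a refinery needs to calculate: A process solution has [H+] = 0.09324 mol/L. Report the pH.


pH = −log10[H+]
pH = −log10(0.09324) = 1.03

1.03


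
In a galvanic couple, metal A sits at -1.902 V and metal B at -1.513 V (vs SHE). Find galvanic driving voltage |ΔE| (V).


Driving voltage is the absolute potential difference.
|ΔE| = |-1.902 − (-1.513)| = 0.389 V

0.389 V


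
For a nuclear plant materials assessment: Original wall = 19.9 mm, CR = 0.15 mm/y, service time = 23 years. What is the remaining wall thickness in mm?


Remaining wall = original − CR × time
t = 19.9 − 0.15*23 = 19.9 − 3.45 = 16.45 mm

16.45 mm


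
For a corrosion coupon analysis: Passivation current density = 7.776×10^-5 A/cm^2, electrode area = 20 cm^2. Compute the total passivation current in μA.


I = i_pass * A, then convert A → μA (×10^6)
I = 7.776×10^-5 * 20 * 10^6 = 1555.2 μA

1555.2 μA


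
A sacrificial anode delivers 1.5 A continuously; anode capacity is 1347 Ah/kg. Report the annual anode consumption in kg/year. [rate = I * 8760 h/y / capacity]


Annual consumption = current * hours per year / capacity
Rate = 1.5 * 8760 / 1347 = 9.8 kg/year

9.8 kg/year


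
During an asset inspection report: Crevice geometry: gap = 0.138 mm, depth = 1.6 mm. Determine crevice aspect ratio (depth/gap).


Aspect ratio = depth / gap
Ratio = 1.6 / 0.138 = 11.6

11.6


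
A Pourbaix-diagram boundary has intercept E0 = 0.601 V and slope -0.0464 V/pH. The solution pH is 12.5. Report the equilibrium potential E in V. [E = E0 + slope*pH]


Apply the Pourbaix line equation: E = E0 + slope*pH
E = 0.601 + (-0.0464)*12.5 = 0.601 + (-0.58) = 0.021 V
Rounded to 3 decimal places: E = 0.021 V

0.021 V
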